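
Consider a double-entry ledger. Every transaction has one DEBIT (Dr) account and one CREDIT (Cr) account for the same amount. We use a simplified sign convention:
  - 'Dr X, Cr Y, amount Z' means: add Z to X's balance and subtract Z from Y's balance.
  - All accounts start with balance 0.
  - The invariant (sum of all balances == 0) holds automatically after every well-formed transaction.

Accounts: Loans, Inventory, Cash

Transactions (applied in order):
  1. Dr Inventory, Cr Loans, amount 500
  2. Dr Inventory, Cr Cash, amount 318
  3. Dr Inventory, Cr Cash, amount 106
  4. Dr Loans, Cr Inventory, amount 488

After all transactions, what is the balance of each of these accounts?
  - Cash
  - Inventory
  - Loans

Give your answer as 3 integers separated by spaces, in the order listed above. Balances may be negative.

After txn 1 (Dr Inventory, Cr Loans, amount 500): Inventory=500 Loans=-500
After txn 2 (Dr Inventory, Cr Cash, amount 318): Cash=-318 Inventory=818 Loans=-500
After txn 3 (Dr Inventory, Cr Cash, amount 106): Cash=-424 Inventory=924 Loans=-500
After txn 4 (Dr Loans, Cr Inventory, amount 488): Cash=-424 Inventory=436 Loans=-12

Answer: -424 436 -12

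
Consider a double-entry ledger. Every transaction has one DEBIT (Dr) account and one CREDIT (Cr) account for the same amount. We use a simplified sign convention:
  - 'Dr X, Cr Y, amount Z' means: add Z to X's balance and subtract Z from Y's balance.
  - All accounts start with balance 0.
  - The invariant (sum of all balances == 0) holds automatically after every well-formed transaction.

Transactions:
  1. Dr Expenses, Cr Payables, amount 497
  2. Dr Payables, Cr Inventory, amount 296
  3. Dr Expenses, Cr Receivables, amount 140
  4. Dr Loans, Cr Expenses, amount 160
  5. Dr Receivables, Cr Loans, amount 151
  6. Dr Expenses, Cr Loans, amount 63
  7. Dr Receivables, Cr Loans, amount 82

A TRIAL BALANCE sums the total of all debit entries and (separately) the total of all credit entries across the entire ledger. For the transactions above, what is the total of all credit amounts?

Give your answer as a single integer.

Txn 1: credit+=497
Txn 2: credit+=296
Txn 3: credit+=140
Txn 4: credit+=160
Txn 5: credit+=151
Txn 6: credit+=63
Txn 7: credit+=82
Total credits = 1389

Answer: 1389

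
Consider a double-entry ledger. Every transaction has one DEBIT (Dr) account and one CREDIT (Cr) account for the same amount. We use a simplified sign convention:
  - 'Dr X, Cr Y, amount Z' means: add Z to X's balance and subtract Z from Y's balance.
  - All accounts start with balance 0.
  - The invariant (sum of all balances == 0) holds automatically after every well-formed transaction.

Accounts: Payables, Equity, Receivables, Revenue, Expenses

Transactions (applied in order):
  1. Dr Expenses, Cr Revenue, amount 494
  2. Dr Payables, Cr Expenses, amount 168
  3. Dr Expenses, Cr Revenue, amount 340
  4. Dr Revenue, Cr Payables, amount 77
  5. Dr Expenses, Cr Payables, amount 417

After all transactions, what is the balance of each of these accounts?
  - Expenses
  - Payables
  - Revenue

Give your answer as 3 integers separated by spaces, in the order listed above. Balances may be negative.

Answer: 1083 -326 -757

Derivation:
After txn 1 (Dr Expenses, Cr Revenue, amount 494): Expenses=494 Revenue=-494
After txn 2 (Dr Payables, Cr Expenses, amount 168): Expenses=326 Payables=168 Revenue=-494
After txn 3 (Dr Expenses, Cr Revenue, amount 340): Expenses=666 Payables=168 Revenue=-834
After txn 4 (Dr Revenue, Cr Payables, amount 77): Expenses=666 Payables=91 Revenue=-757
After txn 5 (Dr Expenses, Cr Payables, amount 417): Expenses=1083 Payables=-326 Revenue=-757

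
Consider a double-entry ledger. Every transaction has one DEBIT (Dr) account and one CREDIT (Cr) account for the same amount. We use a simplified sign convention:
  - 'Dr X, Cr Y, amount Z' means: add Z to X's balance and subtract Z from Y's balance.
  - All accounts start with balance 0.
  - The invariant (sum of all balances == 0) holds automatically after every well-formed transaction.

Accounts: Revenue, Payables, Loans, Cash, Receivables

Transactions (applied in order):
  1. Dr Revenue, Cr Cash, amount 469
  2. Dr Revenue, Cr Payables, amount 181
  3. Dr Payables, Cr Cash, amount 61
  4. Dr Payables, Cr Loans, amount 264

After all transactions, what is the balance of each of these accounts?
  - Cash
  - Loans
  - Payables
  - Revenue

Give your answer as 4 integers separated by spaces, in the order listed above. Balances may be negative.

Answer: -530 -264 144 650

Derivation:
After txn 1 (Dr Revenue, Cr Cash, amount 469): Cash=-469 Revenue=469
After txn 2 (Dr Revenue, Cr Payables, amount 181): Cash=-469 Payables=-181 Revenue=650
After txn 3 (Dr Payables, Cr Cash, amount 61): Cash=-530 Payables=-120 Revenue=650
After txn 4 (Dr Payables, Cr Loans, amount 264): Cash=-530 Loans=-264 Payables=144 Revenue=650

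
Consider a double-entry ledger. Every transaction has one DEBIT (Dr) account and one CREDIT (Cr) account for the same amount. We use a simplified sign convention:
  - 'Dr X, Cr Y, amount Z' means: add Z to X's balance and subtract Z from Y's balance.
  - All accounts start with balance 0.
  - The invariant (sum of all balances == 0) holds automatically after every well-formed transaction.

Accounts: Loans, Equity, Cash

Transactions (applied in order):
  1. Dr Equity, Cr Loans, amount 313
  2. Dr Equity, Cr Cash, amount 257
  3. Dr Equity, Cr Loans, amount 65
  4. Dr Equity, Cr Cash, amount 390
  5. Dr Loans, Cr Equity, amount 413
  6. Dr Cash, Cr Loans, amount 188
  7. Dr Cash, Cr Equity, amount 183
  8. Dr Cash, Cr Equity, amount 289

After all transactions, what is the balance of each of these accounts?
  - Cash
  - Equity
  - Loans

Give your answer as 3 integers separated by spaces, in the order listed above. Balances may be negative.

After txn 1 (Dr Equity, Cr Loans, amount 313): Equity=313 Loans=-313
After txn 2 (Dr Equity, Cr Cash, amount 257): Cash=-257 Equity=570 Loans=-313
After txn 3 (Dr Equity, Cr Loans, amount 65): Cash=-257 Equity=635 Loans=-378
After txn 4 (Dr Equity, Cr Cash, amount 390): Cash=-647 Equity=1025 Loans=-378
After txn 5 (Dr Loans, Cr Equity, amount 413): Cash=-647 Equity=612 Loans=35
After txn 6 (Dr Cash, Cr Loans, amount 188): Cash=-459 Equity=612 Loans=-153
After txn 7 (Dr Cash, Cr Equity, amount 183): Cash=-276 Equity=429 Loans=-153
After txn 8 (Dr Cash, Cr Equity, amount 289): Cash=13 Equity=140 Loans=-153

Answer: 13 140 -153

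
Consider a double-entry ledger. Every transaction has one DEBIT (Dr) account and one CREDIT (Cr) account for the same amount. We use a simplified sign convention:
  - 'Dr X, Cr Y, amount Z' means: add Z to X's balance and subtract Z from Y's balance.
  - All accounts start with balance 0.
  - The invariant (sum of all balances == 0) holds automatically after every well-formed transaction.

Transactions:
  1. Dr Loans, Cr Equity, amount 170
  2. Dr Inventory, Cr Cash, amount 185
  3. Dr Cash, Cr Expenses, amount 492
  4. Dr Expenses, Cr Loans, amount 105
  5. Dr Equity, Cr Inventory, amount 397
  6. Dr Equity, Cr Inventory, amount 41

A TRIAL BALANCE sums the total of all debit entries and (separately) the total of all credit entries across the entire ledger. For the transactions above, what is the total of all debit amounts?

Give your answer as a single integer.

Answer: 1390

Derivation:
Txn 1: debit+=170
Txn 2: debit+=185
Txn 3: debit+=492
Txn 4: debit+=105
Txn 5: debit+=397
Txn 6: debit+=41
Total debits = 1390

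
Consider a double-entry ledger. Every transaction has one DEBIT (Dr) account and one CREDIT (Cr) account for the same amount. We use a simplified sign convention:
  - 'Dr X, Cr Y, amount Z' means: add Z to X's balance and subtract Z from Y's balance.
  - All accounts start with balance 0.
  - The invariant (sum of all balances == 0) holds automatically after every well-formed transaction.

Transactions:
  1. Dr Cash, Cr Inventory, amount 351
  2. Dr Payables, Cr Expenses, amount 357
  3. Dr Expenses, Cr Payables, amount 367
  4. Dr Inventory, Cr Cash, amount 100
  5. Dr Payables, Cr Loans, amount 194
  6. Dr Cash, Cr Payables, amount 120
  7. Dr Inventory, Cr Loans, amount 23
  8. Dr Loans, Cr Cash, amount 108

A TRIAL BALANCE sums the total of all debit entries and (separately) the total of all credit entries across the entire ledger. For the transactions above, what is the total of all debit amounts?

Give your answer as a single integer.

Answer: 1620

Derivation:
Txn 1: debit+=351
Txn 2: debit+=357
Txn 3: debit+=367
Txn 4: debit+=100
Txn 5: debit+=194
Txn 6: debit+=120
Txn 7: debit+=23
Txn 8: debit+=108
Total debits = 1620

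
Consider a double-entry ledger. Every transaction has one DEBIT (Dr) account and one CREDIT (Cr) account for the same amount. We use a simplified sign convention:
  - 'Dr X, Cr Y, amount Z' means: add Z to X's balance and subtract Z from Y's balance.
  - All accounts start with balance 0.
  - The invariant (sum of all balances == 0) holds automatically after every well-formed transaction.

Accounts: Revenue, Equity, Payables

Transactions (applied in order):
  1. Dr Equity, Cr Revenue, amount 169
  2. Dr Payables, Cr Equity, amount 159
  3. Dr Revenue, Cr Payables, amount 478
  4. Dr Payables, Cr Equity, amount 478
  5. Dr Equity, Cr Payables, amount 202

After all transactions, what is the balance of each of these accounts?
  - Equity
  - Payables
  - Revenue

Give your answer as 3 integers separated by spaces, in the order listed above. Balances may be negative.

Answer: -266 -43 309

Derivation:
After txn 1 (Dr Equity, Cr Revenue, amount 169): Equity=169 Revenue=-169
After txn 2 (Dr Payables, Cr Equity, amount 159): Equity=10 Payables=159 Revenue=-169
After txn 3 (Dr Revenue, Cr Payables, amount 478): Equity=10 Payables=-319 Revenue=309
After txn 4 (Dr Payables, Cr Equity, amount 478): Equity=-468 Payables=159 Revenue=309
After txn 5 (Dr Equity, Cr Payables, amount 202): Equity=-266 Payables=-43 Revenue=309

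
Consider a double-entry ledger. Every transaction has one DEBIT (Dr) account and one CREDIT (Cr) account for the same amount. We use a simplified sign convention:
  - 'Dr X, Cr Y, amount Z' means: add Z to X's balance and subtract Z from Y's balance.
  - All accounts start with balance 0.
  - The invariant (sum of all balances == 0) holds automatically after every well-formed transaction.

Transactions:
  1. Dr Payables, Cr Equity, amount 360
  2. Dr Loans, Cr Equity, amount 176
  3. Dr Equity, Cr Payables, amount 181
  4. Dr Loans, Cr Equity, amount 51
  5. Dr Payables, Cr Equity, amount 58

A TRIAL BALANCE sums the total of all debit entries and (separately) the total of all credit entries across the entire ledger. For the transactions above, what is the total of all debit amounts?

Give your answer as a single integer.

Txn 1: debit+=360
Txn 2: debit+=176
Txn 3: debit+=181
Txn 4: debit+=51
Txn 5: debit+=58
Total debits = 826

Answer: 826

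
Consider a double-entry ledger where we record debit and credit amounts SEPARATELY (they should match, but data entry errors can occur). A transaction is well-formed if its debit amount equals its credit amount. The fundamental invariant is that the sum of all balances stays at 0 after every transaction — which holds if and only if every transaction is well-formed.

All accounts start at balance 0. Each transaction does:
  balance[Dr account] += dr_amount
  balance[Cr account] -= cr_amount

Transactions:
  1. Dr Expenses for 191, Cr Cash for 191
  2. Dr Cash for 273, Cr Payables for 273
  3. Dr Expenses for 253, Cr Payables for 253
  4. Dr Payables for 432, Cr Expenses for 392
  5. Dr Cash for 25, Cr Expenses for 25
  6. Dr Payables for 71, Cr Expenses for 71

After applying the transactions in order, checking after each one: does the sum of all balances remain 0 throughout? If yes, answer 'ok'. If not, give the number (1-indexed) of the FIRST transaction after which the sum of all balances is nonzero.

After txn 1: dr=191 cr=191 sum_balances=0
After txn 2: dr=273 cr=273 sum_balances=0
After txn 3: dr=253 cr=253 sum_balances=0
After txn 4: dr=432 cr=392 sum_balances=40
After txn 5: dr=25 cr=25 sum_balances=40
After txn 6: dr=71 cr=71 sum_balances=40

Answer: 4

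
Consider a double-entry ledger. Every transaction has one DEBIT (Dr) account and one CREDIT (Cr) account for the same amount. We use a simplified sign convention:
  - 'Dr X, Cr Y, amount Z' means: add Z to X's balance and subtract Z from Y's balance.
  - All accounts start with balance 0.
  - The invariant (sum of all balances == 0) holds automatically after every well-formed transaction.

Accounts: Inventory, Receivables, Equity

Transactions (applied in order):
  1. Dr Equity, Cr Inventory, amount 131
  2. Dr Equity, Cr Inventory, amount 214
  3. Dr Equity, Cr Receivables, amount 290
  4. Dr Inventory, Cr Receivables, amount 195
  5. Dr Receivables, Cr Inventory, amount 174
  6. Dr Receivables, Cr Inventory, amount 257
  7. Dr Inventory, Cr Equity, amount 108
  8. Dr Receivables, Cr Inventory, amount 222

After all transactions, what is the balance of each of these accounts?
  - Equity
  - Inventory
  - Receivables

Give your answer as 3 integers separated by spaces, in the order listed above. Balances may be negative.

Answer: 527 -695 168

Derivation:
After txn 1 (Dr Equity, Cr Inventory, amount 131): Equity=131 Inventory=-131
After txn 2 (Dr Equity, Cr Inventory, amount 214): Equity=345 Inventory=-345
After txn 3 (Dr Equity, Cr Receivables, amount 290): Equity=635 Inventory=-345 Receivables=-290
After txn 4 (Dr Inventory, Cr Receivables, amount 195): Equity=635 Inventory=-150 Receivables=-485
After txn 5 (Dr Receivables, Cr Inventory, amount 174): Equity=635 Inventory=-324 Receivables=-311
After txn 6 (Dr Receivables, Cr Inventory, amount 257): Equity=635 Inventory=-581 Receivables=-54
After txn 7 (Dr Inventory, Cr Equity, amount 108): Equity=527 Inventory=-473 Receivables=-54
After txn 8 (Dr Receivables, Cr Inventory, amount 222): Equity=527 Inventory=-695 Receivables=168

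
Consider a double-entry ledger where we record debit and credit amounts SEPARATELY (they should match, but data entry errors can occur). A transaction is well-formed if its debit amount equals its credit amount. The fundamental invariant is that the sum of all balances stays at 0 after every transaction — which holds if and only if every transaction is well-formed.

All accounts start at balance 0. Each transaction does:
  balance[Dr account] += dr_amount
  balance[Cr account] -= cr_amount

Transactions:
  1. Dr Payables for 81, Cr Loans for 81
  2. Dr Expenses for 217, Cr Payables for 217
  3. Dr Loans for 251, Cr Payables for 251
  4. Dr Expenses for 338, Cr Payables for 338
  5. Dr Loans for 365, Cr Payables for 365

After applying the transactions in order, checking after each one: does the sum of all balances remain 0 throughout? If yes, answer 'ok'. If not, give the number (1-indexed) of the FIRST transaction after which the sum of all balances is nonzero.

Answer: ok

Derivation:
After txn 1: dr=81 cr=81 sum_balances=0
After txn 2: dr=217 cr=217 sum_balances=0
After txn 3: dr=251 cr=251 sum_balances=0
After txn 4: dr=338 cr=338 sum_balances=0
After txn 5: dr=365 cr=365 sum_balances=0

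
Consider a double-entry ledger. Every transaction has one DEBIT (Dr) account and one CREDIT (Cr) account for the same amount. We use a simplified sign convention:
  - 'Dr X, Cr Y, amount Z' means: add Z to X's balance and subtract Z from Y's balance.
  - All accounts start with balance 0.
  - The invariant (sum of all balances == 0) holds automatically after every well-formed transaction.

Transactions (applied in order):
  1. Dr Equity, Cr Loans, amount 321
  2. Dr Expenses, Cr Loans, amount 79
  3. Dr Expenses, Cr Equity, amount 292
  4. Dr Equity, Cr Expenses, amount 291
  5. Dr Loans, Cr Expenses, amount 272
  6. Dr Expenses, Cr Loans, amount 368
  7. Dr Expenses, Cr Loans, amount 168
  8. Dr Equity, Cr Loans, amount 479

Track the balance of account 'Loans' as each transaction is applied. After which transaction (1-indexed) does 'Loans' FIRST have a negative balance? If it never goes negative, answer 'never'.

After txn 1: Loans=-321

Answer: 1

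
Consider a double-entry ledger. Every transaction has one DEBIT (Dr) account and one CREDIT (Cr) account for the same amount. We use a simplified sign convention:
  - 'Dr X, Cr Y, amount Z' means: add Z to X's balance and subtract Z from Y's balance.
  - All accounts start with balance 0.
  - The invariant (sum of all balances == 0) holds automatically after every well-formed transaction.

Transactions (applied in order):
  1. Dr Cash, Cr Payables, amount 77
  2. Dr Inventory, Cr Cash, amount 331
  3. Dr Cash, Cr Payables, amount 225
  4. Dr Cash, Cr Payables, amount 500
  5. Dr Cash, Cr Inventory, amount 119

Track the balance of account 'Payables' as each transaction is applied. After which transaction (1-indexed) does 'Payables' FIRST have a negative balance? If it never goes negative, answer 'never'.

After txn 1: Payables=-77

Answer: 1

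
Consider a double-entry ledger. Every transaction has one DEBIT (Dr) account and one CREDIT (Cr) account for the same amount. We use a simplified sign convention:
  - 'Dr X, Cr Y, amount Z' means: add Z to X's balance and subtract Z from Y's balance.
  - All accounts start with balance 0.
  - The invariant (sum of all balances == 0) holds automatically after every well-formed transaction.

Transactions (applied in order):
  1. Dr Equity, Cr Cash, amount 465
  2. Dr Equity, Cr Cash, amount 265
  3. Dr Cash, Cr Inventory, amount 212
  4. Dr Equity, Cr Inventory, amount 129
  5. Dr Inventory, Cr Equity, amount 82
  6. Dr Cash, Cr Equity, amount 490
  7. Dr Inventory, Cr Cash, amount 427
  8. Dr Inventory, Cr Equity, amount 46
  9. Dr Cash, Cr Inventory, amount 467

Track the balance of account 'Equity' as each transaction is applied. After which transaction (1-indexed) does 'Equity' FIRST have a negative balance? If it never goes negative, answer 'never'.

After txn 1: Equity=465
After txn 2: Equity=730
After txn 3: Equity=730
After txn 4: Equity=859
After txn 5: Equity=777
After txn 6: Equity=287
After txn 7: Equity=287
After txn 8: Equity=241
After txn 9: Equity=241

Answer: never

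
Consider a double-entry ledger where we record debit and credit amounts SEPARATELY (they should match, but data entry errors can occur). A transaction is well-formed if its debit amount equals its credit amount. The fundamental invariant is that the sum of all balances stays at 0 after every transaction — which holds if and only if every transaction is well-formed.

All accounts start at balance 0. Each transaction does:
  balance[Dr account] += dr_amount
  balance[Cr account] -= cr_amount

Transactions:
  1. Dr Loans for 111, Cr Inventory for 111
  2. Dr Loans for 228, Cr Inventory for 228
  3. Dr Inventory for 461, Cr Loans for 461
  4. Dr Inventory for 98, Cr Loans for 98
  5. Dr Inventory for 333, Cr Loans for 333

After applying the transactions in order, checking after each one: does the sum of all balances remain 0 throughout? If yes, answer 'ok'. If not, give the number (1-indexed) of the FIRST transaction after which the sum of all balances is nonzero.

After txn 1: dr=111 cr=111 sum_balances=0
After txn 2: dr=228 cr=228 sum_balances=0
After txn 3: dr=461 cr=461 sum_balances=0
After txn 4: dr=98 cr=98 sum_balances=0
After txn 5: dr=333 cr=333 sum_balances=0

Answer: ok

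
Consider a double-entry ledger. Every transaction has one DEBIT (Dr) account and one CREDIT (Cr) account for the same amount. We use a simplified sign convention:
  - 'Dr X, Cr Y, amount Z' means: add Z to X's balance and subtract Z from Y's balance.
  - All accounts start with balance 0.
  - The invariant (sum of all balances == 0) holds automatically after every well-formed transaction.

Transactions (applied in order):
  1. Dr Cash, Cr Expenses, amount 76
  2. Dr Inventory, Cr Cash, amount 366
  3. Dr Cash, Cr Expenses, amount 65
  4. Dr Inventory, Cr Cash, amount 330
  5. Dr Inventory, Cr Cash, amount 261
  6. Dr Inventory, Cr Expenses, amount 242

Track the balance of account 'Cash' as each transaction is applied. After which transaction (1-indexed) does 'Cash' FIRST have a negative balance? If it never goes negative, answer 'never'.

Answer: 2

Derivation:
After txn 1: Cash=76
After txn 2: Cash=-290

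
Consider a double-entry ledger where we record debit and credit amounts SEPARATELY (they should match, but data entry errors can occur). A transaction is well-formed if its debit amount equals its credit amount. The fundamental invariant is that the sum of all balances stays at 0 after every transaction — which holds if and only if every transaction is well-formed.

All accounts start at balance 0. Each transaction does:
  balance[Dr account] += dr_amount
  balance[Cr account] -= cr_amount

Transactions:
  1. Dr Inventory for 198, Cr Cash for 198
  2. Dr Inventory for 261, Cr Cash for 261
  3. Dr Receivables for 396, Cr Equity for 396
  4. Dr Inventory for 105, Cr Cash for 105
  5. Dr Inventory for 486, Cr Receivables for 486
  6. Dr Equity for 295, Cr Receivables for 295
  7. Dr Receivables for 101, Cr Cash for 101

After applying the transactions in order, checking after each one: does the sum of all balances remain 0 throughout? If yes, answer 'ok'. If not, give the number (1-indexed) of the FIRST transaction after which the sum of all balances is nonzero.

Answer: ok

Derivation:
After txn 1: dr=198 cr=198 sum_balances=0
After txn 2: dr=261 cr=261 sum_balances=0
After txn 3: dr=396 cr=396 sum_balances=0
After txn 4: dr=105 cr=105 sum_balances=0
After txn 5: dr=486 cr=486 sum_balances=0
After txn 6: dr=295 cr=295 sum_balances=0
After txn 7: dr=101 cr=101 sum_balances=0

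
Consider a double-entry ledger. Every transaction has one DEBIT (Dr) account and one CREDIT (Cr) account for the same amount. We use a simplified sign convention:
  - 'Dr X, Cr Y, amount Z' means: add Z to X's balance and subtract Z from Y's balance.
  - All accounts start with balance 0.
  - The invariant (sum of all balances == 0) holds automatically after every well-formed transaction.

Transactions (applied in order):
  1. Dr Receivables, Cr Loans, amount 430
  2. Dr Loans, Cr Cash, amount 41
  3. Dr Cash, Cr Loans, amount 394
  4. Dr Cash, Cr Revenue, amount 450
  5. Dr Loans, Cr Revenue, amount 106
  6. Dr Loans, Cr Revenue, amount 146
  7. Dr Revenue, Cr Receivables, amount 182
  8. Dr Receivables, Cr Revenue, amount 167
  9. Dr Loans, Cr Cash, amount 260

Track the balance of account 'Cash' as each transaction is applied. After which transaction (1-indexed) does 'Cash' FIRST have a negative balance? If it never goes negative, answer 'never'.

After txn 1: Cash=0
After txn 2: Cash=-41

Answer: 2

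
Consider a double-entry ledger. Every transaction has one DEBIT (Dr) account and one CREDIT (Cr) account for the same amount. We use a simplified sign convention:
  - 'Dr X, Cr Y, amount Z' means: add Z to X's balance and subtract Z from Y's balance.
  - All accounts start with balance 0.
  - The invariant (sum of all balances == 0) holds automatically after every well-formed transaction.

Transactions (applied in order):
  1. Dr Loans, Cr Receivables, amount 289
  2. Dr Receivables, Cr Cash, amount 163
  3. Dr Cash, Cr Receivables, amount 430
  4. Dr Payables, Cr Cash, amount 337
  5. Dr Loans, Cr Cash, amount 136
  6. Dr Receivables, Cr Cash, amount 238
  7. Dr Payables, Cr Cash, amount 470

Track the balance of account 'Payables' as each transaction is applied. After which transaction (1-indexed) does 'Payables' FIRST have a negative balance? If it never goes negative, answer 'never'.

Answer: never

Derivation:
After txn 1: Payables=0
After txn 2: Payables=0
After txn 3: Payables=0
After txn 4: Payables=337
After txn 5: Payables=337
After txn 6: Payables=337
After txn 7: Payables=807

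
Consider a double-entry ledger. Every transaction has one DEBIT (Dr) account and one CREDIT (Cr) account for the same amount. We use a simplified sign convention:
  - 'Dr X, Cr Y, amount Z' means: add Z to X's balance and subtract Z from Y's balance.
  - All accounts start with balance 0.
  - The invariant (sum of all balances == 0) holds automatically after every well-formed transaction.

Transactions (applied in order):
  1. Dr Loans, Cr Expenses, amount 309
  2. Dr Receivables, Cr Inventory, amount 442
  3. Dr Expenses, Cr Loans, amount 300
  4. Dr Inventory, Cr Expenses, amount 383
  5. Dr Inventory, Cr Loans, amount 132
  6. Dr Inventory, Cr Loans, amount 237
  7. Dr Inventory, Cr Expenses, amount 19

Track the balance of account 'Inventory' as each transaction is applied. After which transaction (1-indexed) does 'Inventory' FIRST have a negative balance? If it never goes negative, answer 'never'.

Answer: 2

Derivation:
After txn 1: Inventory=0
After txn 2: Inventory=-442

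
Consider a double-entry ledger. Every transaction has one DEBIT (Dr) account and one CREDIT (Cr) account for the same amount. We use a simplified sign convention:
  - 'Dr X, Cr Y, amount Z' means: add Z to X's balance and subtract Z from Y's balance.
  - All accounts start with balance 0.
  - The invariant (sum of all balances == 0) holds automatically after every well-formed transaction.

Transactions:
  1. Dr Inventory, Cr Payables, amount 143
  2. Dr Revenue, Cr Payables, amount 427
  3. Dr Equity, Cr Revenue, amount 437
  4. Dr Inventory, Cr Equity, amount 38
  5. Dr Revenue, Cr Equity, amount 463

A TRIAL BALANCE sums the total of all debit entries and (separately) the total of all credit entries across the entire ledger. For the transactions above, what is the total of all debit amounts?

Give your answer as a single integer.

Txn 1: debit+=143
Txn 2: debit+=427
Txn 3: debit+=437
Txn 4: debit+=38
Txn 5: debit+=463
Total debits = 1508

Answer: 1508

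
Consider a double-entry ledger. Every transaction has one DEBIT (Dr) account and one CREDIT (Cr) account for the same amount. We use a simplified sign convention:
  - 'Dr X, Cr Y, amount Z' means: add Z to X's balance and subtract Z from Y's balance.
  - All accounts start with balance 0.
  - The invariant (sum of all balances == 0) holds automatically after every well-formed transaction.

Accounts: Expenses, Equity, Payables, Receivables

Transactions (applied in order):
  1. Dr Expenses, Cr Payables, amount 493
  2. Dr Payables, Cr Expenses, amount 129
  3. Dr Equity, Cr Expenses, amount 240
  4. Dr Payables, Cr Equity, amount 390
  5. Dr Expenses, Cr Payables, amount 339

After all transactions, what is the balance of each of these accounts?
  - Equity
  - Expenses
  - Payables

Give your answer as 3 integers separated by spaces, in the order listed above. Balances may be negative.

Answer: -150 463 -313

Derivation:
After txn 1 (Dr Expenses, Cr Payables, amount 493): Expenses=493 Payables=-493
After txn 2 (Dr Payables, Cr Expenses, amount 129): Expenses=364 Payables=-364
After txn 3 (Dr Equity, Cr Expenses, amount 240): Equity=240 Expenses=124 Payables=-364
After txn 4 (Dr Payables, Cr Equity, amount 390): Equity=-150 Expenses=124 Payables=26
After txn 5 (Dr Expenses, Cr Payables, amount 339): Equity=-150 Expenses=463 Payables=-313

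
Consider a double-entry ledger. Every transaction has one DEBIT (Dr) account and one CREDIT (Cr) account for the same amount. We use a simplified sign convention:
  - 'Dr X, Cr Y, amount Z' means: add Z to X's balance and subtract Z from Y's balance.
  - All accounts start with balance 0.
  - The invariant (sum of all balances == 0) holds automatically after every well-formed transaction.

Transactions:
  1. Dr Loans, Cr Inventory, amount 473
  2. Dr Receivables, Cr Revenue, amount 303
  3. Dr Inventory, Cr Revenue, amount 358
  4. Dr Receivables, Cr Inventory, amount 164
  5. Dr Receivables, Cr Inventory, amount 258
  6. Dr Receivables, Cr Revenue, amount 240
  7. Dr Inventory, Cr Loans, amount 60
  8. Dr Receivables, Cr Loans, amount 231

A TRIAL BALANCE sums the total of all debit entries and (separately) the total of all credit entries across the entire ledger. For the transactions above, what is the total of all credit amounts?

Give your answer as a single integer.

Txn 1: credit+=473
Txn 2: credit+=303
Txn 3: credit+=358
Txn 4: credit+=164
Txn 5: credit+=258
Txn 6: credit+=240
Txn 7: credit+=60
Txn 8: credit+=231
Total credits = 2087

Answer: 2087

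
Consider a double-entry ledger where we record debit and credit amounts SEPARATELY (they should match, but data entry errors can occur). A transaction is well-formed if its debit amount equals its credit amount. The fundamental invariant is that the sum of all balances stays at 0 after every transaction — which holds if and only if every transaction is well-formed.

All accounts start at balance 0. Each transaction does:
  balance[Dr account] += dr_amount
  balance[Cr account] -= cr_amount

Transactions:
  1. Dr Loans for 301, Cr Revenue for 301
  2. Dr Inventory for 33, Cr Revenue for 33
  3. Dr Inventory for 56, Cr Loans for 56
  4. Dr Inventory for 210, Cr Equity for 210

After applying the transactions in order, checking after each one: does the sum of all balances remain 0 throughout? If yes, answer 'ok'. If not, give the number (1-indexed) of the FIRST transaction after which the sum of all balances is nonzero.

After txn 1: dr=301 cr=301 sum_balances=0
After txn 2: dr=33 cr=33 sum_balances=0
After txn 3: dr=56 cr=56 sum_balances=0
After txn 4: dr=210 cr=210 sum_balances=0

Answer: ok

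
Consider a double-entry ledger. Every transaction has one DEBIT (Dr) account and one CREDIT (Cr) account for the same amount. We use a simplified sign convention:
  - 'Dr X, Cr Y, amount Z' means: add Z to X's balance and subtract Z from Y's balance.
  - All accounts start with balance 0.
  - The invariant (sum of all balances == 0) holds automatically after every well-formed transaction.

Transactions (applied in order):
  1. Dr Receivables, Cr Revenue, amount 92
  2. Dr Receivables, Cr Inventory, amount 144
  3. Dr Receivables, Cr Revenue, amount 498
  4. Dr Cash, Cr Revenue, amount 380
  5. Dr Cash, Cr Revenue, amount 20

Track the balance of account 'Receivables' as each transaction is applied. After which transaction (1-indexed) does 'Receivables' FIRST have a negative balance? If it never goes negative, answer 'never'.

After txn 1: Receivables=92
After txn 2: Receivables=236
After txn 3: Receivables=734
After txn 4: Receivables=734
After txn 5: Receivables=734

Answer: never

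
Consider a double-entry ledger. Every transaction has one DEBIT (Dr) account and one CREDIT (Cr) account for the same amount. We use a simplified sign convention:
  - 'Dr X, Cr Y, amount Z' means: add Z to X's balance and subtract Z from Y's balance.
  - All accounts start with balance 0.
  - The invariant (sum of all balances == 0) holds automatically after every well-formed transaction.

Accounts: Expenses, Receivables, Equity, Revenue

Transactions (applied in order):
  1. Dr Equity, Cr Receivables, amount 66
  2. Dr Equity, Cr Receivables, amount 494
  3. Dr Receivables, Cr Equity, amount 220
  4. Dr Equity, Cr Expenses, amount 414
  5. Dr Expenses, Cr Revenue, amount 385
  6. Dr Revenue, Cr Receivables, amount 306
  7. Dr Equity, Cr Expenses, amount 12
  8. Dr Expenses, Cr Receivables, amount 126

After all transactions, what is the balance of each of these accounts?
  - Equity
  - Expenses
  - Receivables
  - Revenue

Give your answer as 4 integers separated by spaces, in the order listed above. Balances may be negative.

Answer: 766 85 -772 -79

Derivation:
After txn 1 (Dr Equity, Cr Receivables, amount 66): Equity=66 Receivables=-66
After txn 2 (Dr Equity, Cr Receivables, amount 494): Equity=560 Receivables=-560
After txn 3 (Dr Receivables, Cr Equity, amount 220): Equity=340 Receivables=-340
After txn 4 (Dr Equity, Cr Expenses, amount 414): Equity=754 Expenses=-414 Receivables=-340
After txn 5 (Dr Expenses, Cr Revenue, amount 385): Equity=754 Expenses=-29 Receivables=-340 Revenue=-385
After txn 6 (Dr Revenue, Cr Receivables, amount 306): Equity=754 Expenses=-29 Receivables=-646 Revenue=-79
After txn 7 (Dr Equity, Cr Expenses, amount 12): Equity=766 Expenses=-41 Receivables=-646 Revenue=-79
After txn 8 (Dr Expenses, Cr Receivables, amount 126): Equity=766 Expenses=85 Receivables=-772 Revenue=-79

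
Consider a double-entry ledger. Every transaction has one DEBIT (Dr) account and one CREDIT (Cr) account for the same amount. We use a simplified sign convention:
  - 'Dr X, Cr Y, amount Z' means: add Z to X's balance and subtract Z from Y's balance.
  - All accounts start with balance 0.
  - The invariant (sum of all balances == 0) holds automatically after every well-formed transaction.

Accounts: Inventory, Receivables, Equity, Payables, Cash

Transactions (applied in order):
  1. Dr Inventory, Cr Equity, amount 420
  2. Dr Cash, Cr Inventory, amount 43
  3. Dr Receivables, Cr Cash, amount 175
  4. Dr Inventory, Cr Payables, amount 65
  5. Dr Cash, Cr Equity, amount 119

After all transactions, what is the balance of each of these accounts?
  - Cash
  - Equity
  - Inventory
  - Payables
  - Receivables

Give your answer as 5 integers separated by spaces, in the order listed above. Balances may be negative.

After txn 1 (Dr Inventory, Cr Equity, amount 420): Equity=-420 Inventory=420
After txn 2 (Dr Cash, Cr Inventory, amount 43): Cash=43 Equity=-420 Inventory=377
After txn 3 (Dr Receivables, Cr Cash, amount 175): Cash=-132 Equity=-420 Inventory=377 Receivables=175
After txn 4 (Dr Inventory, Cr Payables, amount 65): Cash=-132 Equity=-420 Inventory=442 Payables=-65 Receivables=175
After txn 5 (Dr Cash, Cr Equity, amount 119): Cash=-13 Equity=-539 Inventory=442 Payables=-65 Receivables=175

Answer: -13 -539 442 -65 175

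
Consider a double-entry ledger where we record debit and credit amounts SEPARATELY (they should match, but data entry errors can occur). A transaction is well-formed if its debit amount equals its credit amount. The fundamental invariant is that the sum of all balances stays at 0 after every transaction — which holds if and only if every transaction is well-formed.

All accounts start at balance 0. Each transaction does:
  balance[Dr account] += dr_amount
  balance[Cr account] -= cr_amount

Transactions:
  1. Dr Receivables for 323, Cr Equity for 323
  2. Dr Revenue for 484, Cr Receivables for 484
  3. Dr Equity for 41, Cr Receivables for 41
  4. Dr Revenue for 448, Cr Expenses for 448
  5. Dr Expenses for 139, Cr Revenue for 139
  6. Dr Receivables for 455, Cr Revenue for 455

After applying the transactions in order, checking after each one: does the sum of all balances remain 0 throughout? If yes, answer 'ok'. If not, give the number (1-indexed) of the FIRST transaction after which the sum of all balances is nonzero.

Answer: ok

Derivation:
After txn 1: dr=323 cr=323 sum_balances=0
After txn 2: dr=484 cr=484 sum_balances=0
After txn 3: dr=41 cr=41 sum_balances=0
After txn 4: dr=448 cr=448 sum_balances=0
After txn 5: dr=139 cr=139 sum_balances=0
After txn 6: dr=455 cr=455 sum_balances=0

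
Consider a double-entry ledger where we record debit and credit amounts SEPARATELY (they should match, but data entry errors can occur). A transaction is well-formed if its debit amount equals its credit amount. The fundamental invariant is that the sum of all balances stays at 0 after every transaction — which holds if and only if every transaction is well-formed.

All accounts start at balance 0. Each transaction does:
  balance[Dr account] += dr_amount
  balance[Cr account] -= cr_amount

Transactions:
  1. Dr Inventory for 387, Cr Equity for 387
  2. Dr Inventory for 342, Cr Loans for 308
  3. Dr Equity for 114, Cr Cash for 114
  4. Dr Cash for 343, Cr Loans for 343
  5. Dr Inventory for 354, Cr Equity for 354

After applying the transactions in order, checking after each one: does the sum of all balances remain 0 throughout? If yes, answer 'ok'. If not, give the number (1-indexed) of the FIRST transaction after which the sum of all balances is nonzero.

Answer: 2

Derivation:
After txn 1: dr=387 cr=387 sum_balances=0
After txn 2: dr=342 cr=308 sum_balances=34
After txn 3: dr=114 cr=114 sum_balances=34
After txn 4: dr=343 cr=343 sum_balances=34
After txn 5: dr=354 cr=354 sum_balances=34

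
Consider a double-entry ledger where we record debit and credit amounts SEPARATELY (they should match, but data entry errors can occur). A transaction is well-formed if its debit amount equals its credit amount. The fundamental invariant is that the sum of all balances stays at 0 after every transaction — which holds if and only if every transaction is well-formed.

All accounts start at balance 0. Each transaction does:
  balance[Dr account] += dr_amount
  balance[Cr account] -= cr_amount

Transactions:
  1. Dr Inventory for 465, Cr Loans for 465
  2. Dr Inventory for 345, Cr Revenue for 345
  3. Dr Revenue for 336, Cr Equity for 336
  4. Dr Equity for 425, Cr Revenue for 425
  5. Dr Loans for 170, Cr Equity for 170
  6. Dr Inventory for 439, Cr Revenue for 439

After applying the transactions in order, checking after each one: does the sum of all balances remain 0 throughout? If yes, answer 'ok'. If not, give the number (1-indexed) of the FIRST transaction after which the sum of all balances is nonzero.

After txn 1: dr=465 cr=465 sum_balances=0
After txn 2: dr=345 cr=345 sum_balances=0
After txn 3: dr=336 cr=336 sum_balances=0
After txn 4: dr=425 cr=425 sum_balances=0
After txn 5: dr=170 cr=170 sum_balances=0
After txn 6: dr=439 cr=439 sum_balances=0

Answer: ok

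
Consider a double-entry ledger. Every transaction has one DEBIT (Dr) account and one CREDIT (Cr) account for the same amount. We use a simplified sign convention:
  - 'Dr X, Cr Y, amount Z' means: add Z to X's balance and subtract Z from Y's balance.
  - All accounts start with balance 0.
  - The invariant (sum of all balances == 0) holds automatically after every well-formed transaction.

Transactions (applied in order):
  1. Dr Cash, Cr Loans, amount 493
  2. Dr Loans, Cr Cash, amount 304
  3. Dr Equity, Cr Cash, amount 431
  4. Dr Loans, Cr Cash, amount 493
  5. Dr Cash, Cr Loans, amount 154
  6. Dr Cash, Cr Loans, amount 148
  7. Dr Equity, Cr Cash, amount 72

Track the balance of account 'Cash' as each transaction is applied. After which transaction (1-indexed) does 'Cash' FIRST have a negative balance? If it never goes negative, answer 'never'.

After txn 1: Cash=493
After txn 2: Cash=189
After txn 3: Cash=-242

Answer: 3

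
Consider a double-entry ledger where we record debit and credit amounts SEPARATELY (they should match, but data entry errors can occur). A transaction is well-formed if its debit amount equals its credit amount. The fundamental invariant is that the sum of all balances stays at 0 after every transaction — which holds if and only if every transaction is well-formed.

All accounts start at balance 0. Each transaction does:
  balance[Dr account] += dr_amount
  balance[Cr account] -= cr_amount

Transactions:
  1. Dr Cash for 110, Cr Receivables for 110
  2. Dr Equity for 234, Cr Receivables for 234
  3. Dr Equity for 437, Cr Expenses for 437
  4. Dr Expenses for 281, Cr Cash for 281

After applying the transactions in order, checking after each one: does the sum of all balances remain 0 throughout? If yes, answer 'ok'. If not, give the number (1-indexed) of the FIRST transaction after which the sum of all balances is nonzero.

After txn 1: dr=110 cr=110 sum_balances=0
After txn 2: dr=234 cr=234 sum_balances=0
After txn 3: dr=437 cr=437 sum_balances=0
After txn 4: dr=281 cr=281 sum_balances=0

Answer: ok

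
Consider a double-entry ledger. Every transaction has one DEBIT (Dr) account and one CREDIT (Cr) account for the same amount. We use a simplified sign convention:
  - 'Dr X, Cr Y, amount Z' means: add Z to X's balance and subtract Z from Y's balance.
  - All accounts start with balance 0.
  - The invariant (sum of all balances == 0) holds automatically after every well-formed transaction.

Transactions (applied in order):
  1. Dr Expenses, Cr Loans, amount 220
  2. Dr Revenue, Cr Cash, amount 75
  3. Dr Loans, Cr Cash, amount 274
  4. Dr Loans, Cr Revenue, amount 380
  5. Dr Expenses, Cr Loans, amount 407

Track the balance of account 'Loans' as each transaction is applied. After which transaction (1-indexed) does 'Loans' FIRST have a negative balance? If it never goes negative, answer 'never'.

Answer: 1

Derivation:
After txn 1: Loans=-220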